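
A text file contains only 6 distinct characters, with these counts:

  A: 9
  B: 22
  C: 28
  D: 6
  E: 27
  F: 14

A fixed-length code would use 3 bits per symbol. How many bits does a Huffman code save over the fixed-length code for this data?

62

Fixed-length: 3 bits × 106 symbols = 318 bits.
Huffman merges:
merge D(6) and A(9): 15
merge F(14) and 15: 29
merge B(22) and E(27): 49
merge C(28) and 29: 57
merge 49 and 57: 106
Huffman total = 15 + 29 + 49 + 57 + 106 = 256 bits.
Saving = 318 − 256 = 62 bits.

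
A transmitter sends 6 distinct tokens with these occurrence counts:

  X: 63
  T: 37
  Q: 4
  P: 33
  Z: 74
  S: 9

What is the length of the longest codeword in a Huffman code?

4

Merge the two lowest-weight nodes at each step:
combine Q(4), S(9) → 13
combine 13, P(33) → 46
combine T(37), 46 → 83
combine X(63), Z(74) → 137
combine 83, 137 → 220
The rarest symbols sit at the bottom; the longest codeword is 4 bits.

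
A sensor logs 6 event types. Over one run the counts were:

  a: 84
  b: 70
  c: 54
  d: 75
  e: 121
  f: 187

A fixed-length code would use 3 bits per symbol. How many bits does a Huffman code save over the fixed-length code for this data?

308

Fixed-length: 3 bits × 591 symbols = 1773 bits.
Huffman merges:
c(54) + b(70) → 124
d(75) + a(84) → 159
e(121) + 124 → 245
159 + f(187) → 346
245 + 346 → 591
Huffman total = 124 + 159 + 245 + 346 + 591 = 1465 bits.
Saving = 1773 − 1465 = 308 bits.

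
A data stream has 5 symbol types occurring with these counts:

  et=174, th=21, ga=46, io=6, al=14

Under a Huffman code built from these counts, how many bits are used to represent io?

4

Repeatedly merge the two smallest:
combine io(6), al(14) → 20
combine 20, th(21) → 41
combine 41, ga(46) → 87
combine 87, et(174) → 261
io sits 4 levels below the root, so its codeword is 4 bits.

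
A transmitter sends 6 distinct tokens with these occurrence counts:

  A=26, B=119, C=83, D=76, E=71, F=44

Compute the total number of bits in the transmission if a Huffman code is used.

Build the Huffman tree bottom-up:
merge A(26) and F(44): 70
merge 70 and E(71): 141
merge D(76) and C(83): 159
merge B(119) and 141: 260
merge 159 and 260: 419
Total encoded bits = sum of merged weights = 70 + 141 + 159 + 260 + 419 = 1049.

1049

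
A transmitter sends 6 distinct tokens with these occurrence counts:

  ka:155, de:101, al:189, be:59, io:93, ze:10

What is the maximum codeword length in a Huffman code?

4

Merge the two lowest-weight nodes at each step:
combine ze(10), be(59) → 69
combine 69, io(93) → 162
combine de(101), ka(155) → 256
combine 162, al(189) → 351
combine 256, 351 → 607
The rarest symbols sit at the bottom; the longest codeword is 4 bits.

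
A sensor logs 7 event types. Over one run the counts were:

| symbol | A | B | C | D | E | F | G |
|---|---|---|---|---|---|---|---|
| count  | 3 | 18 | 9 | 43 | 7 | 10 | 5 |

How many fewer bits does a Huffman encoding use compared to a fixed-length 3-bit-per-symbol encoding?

63

Fixed-length: 3 bits × 95 symbols = 285 bits.
Huffman merges:
merge A(3) and G(5): 8
merge E(7) and 8: 15
merge C(9) and F(10): 19
merge 15 and B(18): 33
merge 19 and 33: 52
merge D(43) and 52: 95
Huffman total = 8 + 15 + 19 + 33 + 52 + 95 = 222 bits.
Saving = 285 − 222 = 63 bits.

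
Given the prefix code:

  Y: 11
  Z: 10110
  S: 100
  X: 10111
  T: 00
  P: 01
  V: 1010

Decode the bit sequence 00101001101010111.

Read left to right; each codeword is recognised as soon as it completes (prefix code):
  00→T | 1010→V | 01→P | 1010→V | 10111→X
Decoded message: TVPVX

TVPVX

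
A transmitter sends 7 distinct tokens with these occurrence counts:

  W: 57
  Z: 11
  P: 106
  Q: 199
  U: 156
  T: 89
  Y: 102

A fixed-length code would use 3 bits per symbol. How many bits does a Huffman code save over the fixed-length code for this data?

287

Fixed-length: 3 bits × 720 symbols = 2160 bits.
Huffman merges:
combine Z(11), W(57) → 68
combine 68, T(89) → 157
combine Y(102), P(106) → 208
combine U(156), 157 → 313
combine Q(199), 208 → 407
combine 313, 407 → 720
Huffman total = 68 + 157 + 208 + 313 + 407 + 720 = 1873 bits.
Saving = 2160 − 1873 = 287 bits.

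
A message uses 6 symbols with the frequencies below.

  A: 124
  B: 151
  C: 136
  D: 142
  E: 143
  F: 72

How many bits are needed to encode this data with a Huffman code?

Greedily combine the two least-frequent nodes:
combine F(72), A(124) → 196
combine C(136), D(142) → 278
combine E(143), B(151) → 294
combine 196, 278 → 474
combine 294, 474 → 768
Total encoded bits = sum of merged weights = 196 + 278 + 294 + 474 + 768 = 2010.

2010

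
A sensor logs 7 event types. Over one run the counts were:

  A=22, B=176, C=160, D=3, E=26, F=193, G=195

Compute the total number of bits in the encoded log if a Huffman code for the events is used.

1837

Build the Huffman tree bottom-up:
D(3) + A(22) → 25
25 + E(26) → 51
51 + C(160) → 211
B(176) + F(193) → 369
G(195) + 211 → 406
369 + 406 → 775
Each symbol's bit-cost is frequency × depth; summing gives 1837 bits (equivalently 25 + 51 + 211 + 369 + 406 + 775).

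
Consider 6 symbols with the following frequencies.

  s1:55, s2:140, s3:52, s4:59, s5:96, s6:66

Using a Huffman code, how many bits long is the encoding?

Merge the two smallest weights repeatedly:
merge s3(52) and s1(55): 107
merge s4(59) and s6(66): 125
merge s5(96) and 107: 203
merge 125 and s2(140): 265
merge 203 and 265: 468
Total encoded bits = sum of merged weights = 107 + 125 + 203 + 265 + 468 = 1168.

1168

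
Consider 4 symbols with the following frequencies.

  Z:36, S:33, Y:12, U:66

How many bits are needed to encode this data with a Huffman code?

Build the Huffman tree bottom-up:
combine Y(12), S(33) → 45
combine Z(36), 45 → 81
combine U(66), 81 → 147
The encoded length is the sum of every internal node's weight: 45 + 81 + 147 = 273 bits.

273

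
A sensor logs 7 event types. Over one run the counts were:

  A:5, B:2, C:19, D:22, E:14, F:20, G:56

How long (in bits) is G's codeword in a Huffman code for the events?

Huffman merges, smallest pair first:
merge B(2) and A(5): 7
merge 7 and E(14): 21
merge C(19) and F(20): 39
merge 21 and D(22): 43
merge 39 and 43: 82
merge G(56) and 82: 138
G is a child of the root — depth 1, so its codeword is a single bit.

1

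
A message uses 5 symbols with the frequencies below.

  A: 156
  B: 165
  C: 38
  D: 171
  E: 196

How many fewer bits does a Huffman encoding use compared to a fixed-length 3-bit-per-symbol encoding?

Fixed-length: 3 bits × 726 symbols = 2178 bits.
Huffman merges:
merge C(38) and A(156): 194
merge B(165) and D(171): 336
merge 194 and E(196): 390
merge 336 and 390: 726
Huffman total = 194 + 336 + 390 + 726 = 1646 bits.
Saving = 2178 − 1646 = 532 bits.

532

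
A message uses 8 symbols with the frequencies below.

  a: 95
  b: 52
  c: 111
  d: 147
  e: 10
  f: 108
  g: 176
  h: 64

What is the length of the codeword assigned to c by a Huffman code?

Huffman merges, smallest pair first:
merge e(10) and b(52): 62
merge 62 and h(64): 126
merge a(95) and f(108): 203
merge c(111) and 126: 237
merge d(147) and g(176): 323
merge 203 and 237: 440
merge 323 and 440: 763
c sits 3 levels below the root, so its codeword is 3 bits.

3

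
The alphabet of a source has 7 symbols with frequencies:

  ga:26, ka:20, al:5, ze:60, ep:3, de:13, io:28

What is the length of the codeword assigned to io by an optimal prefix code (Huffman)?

Repeatedly merge the two smallest:
ep(3) + al(5) → 8
8 + de(13) → 21
ka(20) + 21 → 41
ga(26) + io(28) → 54
41 + 54 → 95
ze(60) + 95 → 155
The subtree containing io is merged 3 times, so code length = 3.

3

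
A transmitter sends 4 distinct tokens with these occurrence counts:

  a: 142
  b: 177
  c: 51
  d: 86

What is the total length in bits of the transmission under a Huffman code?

Merge the two smallest weights repeatedly:
merge c(51) and d(86): 137
merge 137 and a(142): 279
merge b(177) and 279: 456
Total encoded bits = sum of merged weights = 137 + 279 + 456 = 872.

872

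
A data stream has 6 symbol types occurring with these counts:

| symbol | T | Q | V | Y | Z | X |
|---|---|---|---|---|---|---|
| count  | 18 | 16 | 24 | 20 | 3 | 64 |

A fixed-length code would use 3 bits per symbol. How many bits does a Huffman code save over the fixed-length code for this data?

109

Fixed-length: 3 bits × 145 symbols = 435 bits.
Huffman merges:
merge Z(3) and Q(16): 19
merge T(18) and 19: 37
merge Y(20) and V(24): 44
merge 37 and 44: 81
merge X(64) and 81: 145
Huffman total = 19 + 37 + 44 + 81 + 145 = 326 bits.
Saving = 435 − 326 = 109 bits.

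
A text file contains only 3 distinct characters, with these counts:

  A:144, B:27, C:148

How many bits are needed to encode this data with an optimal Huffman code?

Greedily combine the two least-frequent nodes:
merge B(27) and A(144): 171
merge C(148) and 171: 319
Total encoded bits = sum of merged weights = 171 + 319 = 490.

490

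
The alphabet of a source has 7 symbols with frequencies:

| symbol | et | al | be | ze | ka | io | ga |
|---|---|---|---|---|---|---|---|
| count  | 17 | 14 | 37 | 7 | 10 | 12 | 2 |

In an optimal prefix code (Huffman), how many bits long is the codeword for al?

3

Huffman merges, smallest pair first:
ga(2) + ze(7) → 9
9 + ka(10) → 19
io(12) + al(14) → 26
et(17) + 19 → 36
26 + 36 → 62
be(37) + 62 → 99
al's leaf is at depth 3, giving a 3-bit codeword.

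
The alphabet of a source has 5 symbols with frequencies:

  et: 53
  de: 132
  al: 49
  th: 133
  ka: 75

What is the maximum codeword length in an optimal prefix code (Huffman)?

Merge the two lowest-weight nodes at each step:
merge al(49) and et(53): 102
merge ka(75) and 102: 177
merge de(132) and th(133): 265
merge 177 and 265: 442
Maximum depth reached is 3.

3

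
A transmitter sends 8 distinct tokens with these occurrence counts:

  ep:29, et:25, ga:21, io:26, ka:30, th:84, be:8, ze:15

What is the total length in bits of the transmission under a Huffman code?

Merge the two smallest weights repeatedly:
be(8) + ze(15) → 23
ga(21) + 23 → 44
et(25) + io(26) → 51
ep(29) + ka(30) → 59
44 + 51 → 95
59 + th(84) → 143
95 + 143 → 238
The encoded length is the sum of every internal node's weight: 23 + 44 + 51 + 59 + 95 + 143 + 238 = 653 bits.

653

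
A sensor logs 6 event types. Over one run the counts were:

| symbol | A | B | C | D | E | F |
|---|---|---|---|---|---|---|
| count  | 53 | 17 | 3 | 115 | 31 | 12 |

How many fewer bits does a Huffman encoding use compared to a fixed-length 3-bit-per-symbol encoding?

Fixed-length: 3 bits × 231 symbols = 693 bits.
Huffman merges:
combine C(3), F(12) → 15
combine 15, B(17) → 32
combine E(31), 32 → 63
combine A(53), 63 → 116
combine D(115), 116 → 231
Huffman total = 15 + 32 + 63 + 116 + 231 = 457 bits.
Saving = 693 − 457 = 236 bits.

236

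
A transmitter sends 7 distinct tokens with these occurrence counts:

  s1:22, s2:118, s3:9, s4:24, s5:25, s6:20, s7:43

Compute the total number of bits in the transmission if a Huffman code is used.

Build the Huffman tree bottom-up:
combine s3(9), s6(20) → 29
combine s1(22), s4(24) → 46
combine s5(25), 29 → 54
combine s7(43), 46 → 89
combine 54, 89 → 143
combine s2(118), 143 → 261
The encoded length is the sum of every internal node's weight: 29 + 46 + 54 + 89 + 143 + 261 = 622 bits.

622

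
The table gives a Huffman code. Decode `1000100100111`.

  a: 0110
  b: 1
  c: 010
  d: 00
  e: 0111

bdcce

Read left to right; each codeword is recognised as soon as it completes (prefix code):
  1→b | 00→d | 010→c | 010→c | 0111→e
Decoded message: bdcce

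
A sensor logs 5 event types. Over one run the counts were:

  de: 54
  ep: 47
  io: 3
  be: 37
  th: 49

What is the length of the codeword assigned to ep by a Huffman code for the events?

2

Build the tree from the bottom:
combine io(3), be(37) → 40
combine 40, ep(47) → 87
combine th(49), de(54) → 103
combine 87, 103 → 190
ep's leaf is at depth 2, giving a 2-bit codeword.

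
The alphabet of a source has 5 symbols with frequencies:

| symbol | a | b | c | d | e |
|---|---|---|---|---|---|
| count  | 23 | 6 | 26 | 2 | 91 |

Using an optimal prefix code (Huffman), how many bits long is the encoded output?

Greedily combine the two least-frequent nodes:
merge d(2) and b(6): 8
merge 8 and a(23): 31
merge c(26) and 31: 57
merge 57 and e(91): 148
The encoded length is the sum of every internal node's weight: 8 + 31 + 57 + 148 = 244 bits.

244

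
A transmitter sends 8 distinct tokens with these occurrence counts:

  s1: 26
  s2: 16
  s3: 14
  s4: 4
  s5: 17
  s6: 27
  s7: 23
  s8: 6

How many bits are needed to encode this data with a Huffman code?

380

Build the Huffman tree bottom-up:
merge s4(4) and s8(6): 10
merge 10 and s3(14): 24
merge s2(16) and s5(17): 33
merge s7(23) and 24: 47
merge s1(26) and s6(27): 53
merge 33 and 47: 80
merge 53 and 80: 133
Each symbol's bit-cost is frequency × depth; summing gives 380 bits (equivalently 10 + 24 + 33 + 47 + 53 + 80 + 133).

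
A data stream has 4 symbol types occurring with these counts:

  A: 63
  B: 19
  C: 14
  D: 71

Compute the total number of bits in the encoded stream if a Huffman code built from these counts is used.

296

Greedily combine the two least-frequent nodes:
combine C(14), B(19) → 33
combine 33, A(63) → 96
combine D(71), 96 → 167
Each symbol's bit-cost is frequency × depth; summing gives 296 bits (equivalently 33 + 96 + 167).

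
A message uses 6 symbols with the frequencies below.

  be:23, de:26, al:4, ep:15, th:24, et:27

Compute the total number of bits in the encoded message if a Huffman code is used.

Greedily combine the two least-frequent nodes:
combine al(4), ep(15) → 19
combine 19, be(23) → 42
combine th(24), de(26) → 50
combine et(27), 42 → 69
combine 50, 69 → 119
Each symbol's bit-cost is frequency × depth; summing gives 299 bits (equivalently 19 + 42 + 50 + 69 + 119).

299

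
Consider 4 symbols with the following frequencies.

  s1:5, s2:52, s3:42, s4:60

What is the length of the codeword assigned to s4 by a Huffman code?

Repeatedly merge the two smallest:
combine s1(5), s3(42) → 47
combine 47, s2(52) → 99
combine s4(60), 99 → 159
s4 sits one level below the root: a 1-bit codeword.

1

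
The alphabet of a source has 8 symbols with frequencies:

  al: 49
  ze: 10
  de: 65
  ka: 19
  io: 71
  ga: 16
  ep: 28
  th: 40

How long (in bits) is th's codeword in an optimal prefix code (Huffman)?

3

Repeatedly merge the two smallest:
combine ze(10), ga(16) → 26
combine ka(19), 26 → 45
combine ep(28), th(40) → 68
combine 45, al(49) → 94
combine de(65), 68 → 133
combine io(71), 94 → 165
combine 133, 165 → 298
th's leaf is at depth 3, giving a 3-bit codeword.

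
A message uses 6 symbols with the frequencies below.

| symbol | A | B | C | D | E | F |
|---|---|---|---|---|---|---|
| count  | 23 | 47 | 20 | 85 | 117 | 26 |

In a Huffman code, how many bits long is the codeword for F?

Huffman merges, smallest pair first:
C(20) + A(23) → 43
F(26) + 43 → 69
B(47) + 69 → 116
D(85) + 116 → 201
E(117) + 201 → 318
F sits 4 levels below the root, so its codeword is 4 bits.

4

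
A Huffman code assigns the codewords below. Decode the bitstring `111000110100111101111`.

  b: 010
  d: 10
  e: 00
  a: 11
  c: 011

Read left to right; each codeword is recognised as soon as it completes (prefix code):
  11→a | 10→d | 00→e | 11→a | 010→b | 011→c | 11→a | 011→c | 11→a
Decoded message: adeabcaca

adeabcaca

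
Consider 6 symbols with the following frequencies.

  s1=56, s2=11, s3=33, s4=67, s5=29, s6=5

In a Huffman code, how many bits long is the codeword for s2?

Build the tree from the bottom:
merge s6(5) and s2(11): 16
merge 16 and s5(29): 45
merge s3(33) and 45: 78
merge s1(56) and s4(67): 123
merge 78 and 123: 201
s2's leaf is at depth 4, giving a 4-bit codeword.

4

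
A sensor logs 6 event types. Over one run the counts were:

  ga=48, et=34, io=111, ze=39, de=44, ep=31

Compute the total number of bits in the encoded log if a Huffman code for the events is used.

762

Merge the two smallest weights repeatedly:
ep(31) + et(34) → 65
ze(39) + de(44) → 83
ga(48) + 65 → 113
83 + io(111) → 194
113 + 194 → 307
The encoded length is the sum of every internal node's weight: 65 + 83 + 113 + 194 + 307 = 762 bits.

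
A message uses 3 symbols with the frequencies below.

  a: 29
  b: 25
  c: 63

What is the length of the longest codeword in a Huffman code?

2

Merge the two lowest-weight nodes at each step:
combine b(25), a(29) → 54
combine 54, c(63) → 117
Maximum depth reached is 2.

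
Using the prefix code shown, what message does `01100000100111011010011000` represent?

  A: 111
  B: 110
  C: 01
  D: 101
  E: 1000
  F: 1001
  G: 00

CEGFBBFE

Read left to right; each codeword is recognised as soon as it completes (prefix code):
  01→C | 1000→E | 00→G | 1001→F | 110→B | 110→B | 1001→F | 1000→E
Decoded message: CEGFBBFE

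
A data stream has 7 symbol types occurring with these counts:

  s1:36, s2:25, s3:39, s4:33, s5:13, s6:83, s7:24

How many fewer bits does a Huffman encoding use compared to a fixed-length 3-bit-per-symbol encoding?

Fixed-length: 3 bits × 253 symbols = 759 bits.
Huffman merges:
merge s5(13) and s7(24): 37
merge s2(25) and s4(33): 58
merge s1(36) and 37: 73
merge s3(39) and 58: 97
merge 73 and s6(83): 156
merge 97 and 156: 253
Huffman total = 37 + 58 + 73 + 97 + 156 + 253 = 674 bits.
Saving = 759 − 674 = 85 bits.

85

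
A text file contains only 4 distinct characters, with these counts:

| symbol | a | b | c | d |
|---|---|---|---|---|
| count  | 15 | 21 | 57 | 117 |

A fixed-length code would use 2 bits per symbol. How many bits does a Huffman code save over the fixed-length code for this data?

81

Fixed-length: 2 bits × 210 symbols = 420 bits.
Huffman merges:
combine a(15), b(21) → 36
combine 36, c(57) → 93
combine 93, d(117) → 210
Huffman total = 36 + 93 + 210 = 339 bits.
Saving = 420 − 339 = 81 bits.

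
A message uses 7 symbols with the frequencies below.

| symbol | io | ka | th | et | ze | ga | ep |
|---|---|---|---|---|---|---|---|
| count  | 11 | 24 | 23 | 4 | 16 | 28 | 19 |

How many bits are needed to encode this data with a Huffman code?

Merge the two smallest weights repeatedly:
et(4) + io(11) → 15
15 + ze(16) → 31
ep(19) + th(23) → 42
ka(24) + ga(28) → 52
31 + 42 → 73
52 + 73 → 125
Each symbol's bit-cost is frequency × depth; summing gives 338 bits (equivalently 15 + 31 + 42 + 52 + 73 + 125).

338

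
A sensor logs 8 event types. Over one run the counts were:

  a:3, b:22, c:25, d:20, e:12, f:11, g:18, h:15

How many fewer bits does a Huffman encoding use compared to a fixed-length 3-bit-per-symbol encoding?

11

Fixed-length: 3 bits × 126 symbols = 378 bits.
Huffman merges:
combine a(3), f(11) → 14
combine e(12), 14 → 26
combine h(15), g(18) → 33
combine d(20), b(22) → 42
combine c(25), 26 → 51
combine 33, 42 → 75
combine 51, 75 → 126
Huffman total = 14 + 26 + 33 + 42 + 51 + 75 + 126 = 367 bits.
Saving = 378 − 367 = 11 bits.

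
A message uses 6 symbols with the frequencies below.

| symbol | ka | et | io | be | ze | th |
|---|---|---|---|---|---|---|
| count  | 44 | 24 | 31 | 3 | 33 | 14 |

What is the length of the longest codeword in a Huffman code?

4

Merge the two lowest-weight nodes at each step:
merge be(3) and th(14): 17
merge 17 and et(24): 41
merge io(31) and ze(33): 64
merge 41 and ka(44): 85
merge 64 and 85: 149
The first pair merged (be, th) ends up deepest, at depth 4.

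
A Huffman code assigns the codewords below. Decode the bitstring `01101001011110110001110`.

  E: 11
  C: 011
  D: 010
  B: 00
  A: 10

Read left to right; each codeword is recognised as soon as it completes (prefix code):
  011→C | 010→D | 010→D | 11→E | 11→E | 011→C | 00→B | 011→C | 10→A
Decoded message: CDDEECBCA

CDDEECBCA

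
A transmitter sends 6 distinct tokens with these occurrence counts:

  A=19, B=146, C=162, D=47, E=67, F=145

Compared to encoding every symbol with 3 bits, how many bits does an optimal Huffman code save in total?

Fixed-length: 3 bits × 586 symbols = 1758 bits.
Huffman merges:
merge A(19) and D(47): 66
merge 66 and E(67): 133
merge 133 and F(145): 278
merge B(146) and C(162): 308
merge 278 and 308: 586
Huffman total = 66 + 133 + 278 + 308 + 586 = 1371 bits.
Saving = 1758 − 1371 = 387 bits.

387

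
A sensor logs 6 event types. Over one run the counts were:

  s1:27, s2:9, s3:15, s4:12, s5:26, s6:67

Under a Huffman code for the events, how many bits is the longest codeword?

4

Merge the two lowest-weight nodes at each step:
combine s2(9), s4(12) → 21
combine s3(15), 21 → 36
combine s5(26), s1(27) → 53
combine 36, 53 → 89
combine s6(67), 89 → 156
Maximum depth reached is 4.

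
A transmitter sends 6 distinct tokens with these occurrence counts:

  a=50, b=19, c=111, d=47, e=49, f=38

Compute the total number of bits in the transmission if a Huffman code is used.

777

Merge the two smallest weights repeatedly:
merge b(19) and f(38): 57
merge d(47) and e(49): 96
merge a(50) and 57: 107
merge 96 and 107: 203
merge c(111) and 203: 314
The encoded length is the sum of every internal node's weight: 57 + 96 + 107 + 203 + 314 = 777 bits.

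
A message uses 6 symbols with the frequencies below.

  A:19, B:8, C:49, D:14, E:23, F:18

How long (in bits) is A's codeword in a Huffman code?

Huffman merges, smallest pair first:
merge B(8) and D(14): 22
merge F(18) and A(19): 37
merge 22 and E(23): 45
merge 37 and 45: 82
merge C(49) and 82: 131
The subtree containing A is merged 3 times, so code length = 3.

3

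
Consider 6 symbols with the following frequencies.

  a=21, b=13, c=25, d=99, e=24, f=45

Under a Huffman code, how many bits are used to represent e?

3

Repeatedly merge the two smallest:
combine b(13), a(21) → 34
combine e(24), c(25) → 49
combine 34, f(45) → 79
combine 49, 79 → 128
combine d(99), 128 → 227
The subtree containing e is merged 3 times, so code length = 3.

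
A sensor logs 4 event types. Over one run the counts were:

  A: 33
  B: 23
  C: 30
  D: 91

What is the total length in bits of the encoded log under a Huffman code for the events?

316

Build the Huffman tree bottom-up:
B(23) + C(30) → 53
A(33) + 53 → 86
86 + D(91) → 177
Each symbol's bit-cost is frequency × depth; summing gives 316 bits (equivalently 53 + 86 + 177).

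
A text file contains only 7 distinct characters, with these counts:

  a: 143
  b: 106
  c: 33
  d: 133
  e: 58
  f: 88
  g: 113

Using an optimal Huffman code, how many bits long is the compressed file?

1837

Greedily combine the two least-frequent nodes:
merge c(33) and e(58): 91
merge f(88) and 91: 179
merge b(106) and g(113): 219
merge d(133) and a(143): 276
merge 179 and 219: 398
merge 276 and 398: 674
The encoded length is the sum of every internal node's weight: 91 + 179 + 219 + 276 + 398 + 674 = 1837 bits.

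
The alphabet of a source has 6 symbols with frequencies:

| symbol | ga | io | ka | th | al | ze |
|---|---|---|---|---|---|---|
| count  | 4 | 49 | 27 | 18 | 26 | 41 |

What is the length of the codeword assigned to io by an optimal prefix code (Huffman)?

2

Build the tree from the bottom:
combine ga(4), th(18) → 22
combine 22, al(26) → 48
combine ka(27), ze(41) → 68
combine 48, io(49) → 97
combine 68, 97 → 165
io's leaf is at depth 2, giving a 2-bit codeword.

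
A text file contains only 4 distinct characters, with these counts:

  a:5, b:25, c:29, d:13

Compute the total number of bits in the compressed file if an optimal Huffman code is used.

Greedily combine the two least-frequent nodes:
a(5) + d(13) → 18
18 + b(25) → 43
c(29) + 43 → 72
Each symbol's bit-cost is frequency × depth; summing gives 133 bits (equivalently 18 + 43 + 72).

133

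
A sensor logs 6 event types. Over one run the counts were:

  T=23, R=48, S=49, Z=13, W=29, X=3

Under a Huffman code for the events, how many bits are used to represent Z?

4

Build the tree from the bottom:
merge X(3) and Z(13): 16
merge 16 and T(23): 39
merge W(29) and 39: 68
merge R(48) and S(49): 97
merge 68 and 97: 165
The subtree containing Z is merged 4 times, so code length = 4.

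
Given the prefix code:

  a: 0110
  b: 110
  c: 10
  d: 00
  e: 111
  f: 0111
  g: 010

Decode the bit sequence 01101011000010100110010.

Read left to right; each codeword is recognised as soon as it completes (prefix code):
  0110→a | 10→c | 110→b | 00→d | 010→g | 10→c | 0110→a | 010→g
Decoded message: acbdgcag

acbdgcag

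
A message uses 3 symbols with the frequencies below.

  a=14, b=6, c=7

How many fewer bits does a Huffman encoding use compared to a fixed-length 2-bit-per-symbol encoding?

14

Fixed-length: 2 bits × 27 symbols = 54 bits.
Huffman merges:
b(6) + c(7) → 13
13 + a(14) → 27
Huffman total = 13 + 27 = 40 bits.
Saving = 54 − 40 = 14 bits.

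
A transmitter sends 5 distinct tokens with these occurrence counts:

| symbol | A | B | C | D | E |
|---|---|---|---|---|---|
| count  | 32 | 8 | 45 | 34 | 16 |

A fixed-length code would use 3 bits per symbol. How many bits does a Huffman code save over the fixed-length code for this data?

111

Fixed-length: 3 bits × 135 symbols = 405 bits.
Huffman merges:
B(8) + E(16) → 24
24 + A(32) → 56
D(34) + C(45) → 79
56 + 79 → 135
Huffman total = 24 + 56 + 79 + 135 = 294 bits.
Saving = 405 − 294 = 111 bits.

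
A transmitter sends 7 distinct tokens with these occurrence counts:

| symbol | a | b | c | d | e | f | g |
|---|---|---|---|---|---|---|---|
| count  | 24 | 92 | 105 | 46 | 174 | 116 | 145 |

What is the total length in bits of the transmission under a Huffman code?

Build the Huffman tree bottom-up:
a(24) + d(46) → 70
70 + b(92) → 162
c(105) + f(116) → 221
g(145) + 162 → 307
e(174) + 221 → 395
307 + 395 → 702
Total encoded bits = sum of merged weights = 70 + 162 + 221 + 307 + 395 + 702 = 1857.

1857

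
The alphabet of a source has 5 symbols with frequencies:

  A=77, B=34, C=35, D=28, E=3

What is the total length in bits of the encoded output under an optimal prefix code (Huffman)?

Merge the two smallest weights repeatedly:
E(3) + D(28) → 31
31 + B(34) → 65
C(35) + 65 → 100
A(77) + 100 → 177
Each symbol's bit-cost is frequency × depth; summing gives 373 bits (equivalently 31 + 65 + 100 + 177).

373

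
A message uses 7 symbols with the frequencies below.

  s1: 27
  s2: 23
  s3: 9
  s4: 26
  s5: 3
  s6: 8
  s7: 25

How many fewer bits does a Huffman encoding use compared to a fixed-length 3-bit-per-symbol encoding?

47

Fixed-length: 3 bits × 121 symbols = 363 bits.
Huffman merges:
s5(3) + s6(8) → 11
s3(9) + 11 → 20
20 + s2(23) → 43
s7(25) + s4(26) → 51
s1(27) + 43 → 70
51 + 70 → 121
Huffman total = 11 + 20 + 43 + 51 + 70 + 121 = 316 bits.
Saving = 363 − 316 = 47 bits.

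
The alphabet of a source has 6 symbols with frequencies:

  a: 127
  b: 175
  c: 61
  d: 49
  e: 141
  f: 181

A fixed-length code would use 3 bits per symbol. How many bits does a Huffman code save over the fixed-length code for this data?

387

Fixed-length: 3 bits × 734 symbols = 2202 bits.
Huffman merges:
combine d(49), c(61) → 110
combine 110, a(127) → 237
combine e(141), b(175) → 316
combine f(181), 237 → 418
combine 316, 418 → 734
Huffman total = 110 + 237 + 316 + 418 + 734 = 1815 bits.
Saving = 2202 − 1815 = 387 bits.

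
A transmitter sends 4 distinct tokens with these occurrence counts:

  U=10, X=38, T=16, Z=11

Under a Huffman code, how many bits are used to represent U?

3

Huffman merges, smallest pair first:
merge U(10) and Z(11): 21
merge T(16) and 21: 37
merge 37 and X(38): 75
U's leaf is at depth 3, giving a 3-bit codeword.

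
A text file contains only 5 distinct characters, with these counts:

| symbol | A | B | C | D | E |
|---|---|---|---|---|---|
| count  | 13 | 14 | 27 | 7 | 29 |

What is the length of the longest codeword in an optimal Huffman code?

3

Merge the two lowest-weight nodes at each step:
D(7) + A(13) → 20
B(14) + 20 → 34
C(27) + E(29) → 56
34 + 56 → 90
The rarest symbols sit at the bottom; the longest codeword is 3 bits.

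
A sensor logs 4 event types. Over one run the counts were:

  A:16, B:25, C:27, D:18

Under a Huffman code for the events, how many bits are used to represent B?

Repeatedly merge the two smallest:
combine A(16), D(18) → 34
combine B(25), C(27) → 52
combine 34, 52 → 86
B's leaf is at depth 2, giving a 2-bit codeword.

2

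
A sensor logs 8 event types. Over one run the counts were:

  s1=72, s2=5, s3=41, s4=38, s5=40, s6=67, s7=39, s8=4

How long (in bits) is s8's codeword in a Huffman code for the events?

Repeatedly merge the two smallest:
merge s8(4) and s2(5): 9
merge 9 and s4(38): 47
merge s7(39) and s5(40): 79
merge s3(41) and 47: 88
merge s6(67) and s1(72): 139
merge 79 and 88: 167
merge 139 and 167: 306
s8 sits 5 levels below the root, so its codeword is 5 bits.

5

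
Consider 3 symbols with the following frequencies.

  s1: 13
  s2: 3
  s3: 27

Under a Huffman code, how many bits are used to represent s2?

2

Huffman merges, smallest pair first:
s2(3) + s1(13) → 16
16 + s3(27) → 43
The subtree containing s2 is merged 2 times, so code length = 2.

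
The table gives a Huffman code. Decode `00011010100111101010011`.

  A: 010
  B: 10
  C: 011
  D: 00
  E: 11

Read left to right; each codeword is recognised as soon as it completes (prefix code):
  00→D | 011→C | 010→A | 10→B | 011→C | 11→E | 010→A | 10→B | 011→C
Decoded message: DCABCEABC

DCABCEABC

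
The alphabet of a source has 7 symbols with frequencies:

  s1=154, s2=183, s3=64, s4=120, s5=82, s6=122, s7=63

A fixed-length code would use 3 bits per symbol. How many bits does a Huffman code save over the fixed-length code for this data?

Fixed-length: 3 bits × 788 symbols = 2364 bits.
Huffman merges:
combine s7(63), s3(64) → 127
combine s5(82), s4(120) → 202
combine s6(122), 127 → 249
combine s1(154), s2(183) → 337
combine 202, 249 → 451
combine 337, 451 → 788
Huffman total = 127 + 202 + 249 + 337 + 451 + 788 = 2154 bits.
Saving = 2364 − 2154 = 210 bits.

210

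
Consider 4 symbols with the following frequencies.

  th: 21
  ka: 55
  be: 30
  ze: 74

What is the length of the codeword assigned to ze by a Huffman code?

1

Huffman merges, smallest pair first:
merge th(21) and be(30): 51
merge 51 and ka(55): 106
merge ze(74) and 106: 180
ze is merged only at the final step, so code length = 1.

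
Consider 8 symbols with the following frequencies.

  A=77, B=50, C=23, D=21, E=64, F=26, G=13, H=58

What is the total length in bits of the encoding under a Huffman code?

938

Greedily combine the two least-frequent nodes:
merge G(13) and D(21): 34
merge C(23) and F(26): 49
merge 34 and 49: 83
merge B(50) and H(58): 108
merge E(64) and A(77): 141
merge 83 and 108: 191
merge 141 and 191: 332
Total encoded bits = sum of merged weights = 34 + 49 + 83 + 108 + 141 + 191 + 332 = 938.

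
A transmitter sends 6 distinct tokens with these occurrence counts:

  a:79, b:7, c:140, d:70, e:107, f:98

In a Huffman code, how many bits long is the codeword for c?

Build the tree from the bottom:
b(7) + d(70) → 77
77 + a(79) → 156
f(98) + e(107) → 205
c(140) + 156 → 296
205 + 296 → 501
c sits 2 levels below the root, so its codeword is 2 bits.

2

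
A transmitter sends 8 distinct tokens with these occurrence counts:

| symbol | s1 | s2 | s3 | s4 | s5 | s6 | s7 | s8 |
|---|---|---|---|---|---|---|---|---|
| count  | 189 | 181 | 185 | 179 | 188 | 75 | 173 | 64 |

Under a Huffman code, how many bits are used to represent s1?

Build the tree from the bottom:
combine s8(64), s6(75) → 139
combine 139, s7(173) → 312
combine s4(179), s2(181) → 360
combine s3(185), s5(188) → 373
combine s1(189), 312 → 501
combine 360, 373 → 733
combine 501, 733 → 1234
s1 sits 2 levels below the root, so its codeword is 2 bits.

2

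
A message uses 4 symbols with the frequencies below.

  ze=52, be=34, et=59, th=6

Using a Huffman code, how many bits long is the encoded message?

Merge the two smallest weights repeatedly:
merge th(6) and be(34): 40
merge 40 and ze(52): 92
merge et(59) and 92: 151
The encoded length is the sum of every internal node's weight: 40 + 92 + 151 = 283 bits.

283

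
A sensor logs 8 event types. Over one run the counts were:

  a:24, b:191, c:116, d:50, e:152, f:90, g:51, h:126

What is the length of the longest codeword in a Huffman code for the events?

Merge the two lowest-weight nodes at each step:
combine a(24), d(50) → 74
combine g(51), 74 → 125
combine f(90), c(116) → 206
combine 125, h(126) → 251
combine e(152), b(191) → 343
combine 206, 251 → 457
combine 343, 457 → 800
Maximum depth reached is 5.

5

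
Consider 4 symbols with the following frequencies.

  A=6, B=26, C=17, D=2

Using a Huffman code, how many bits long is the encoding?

84

Merge the two smallest weights repeatedly:
combine D(2), A(6) → 8
combine 8, C(17) → 25
combine 25, B(26) → 51
The encoded length is the sum of every internal node's weight: 8 + 25 + 51 = 84 bits.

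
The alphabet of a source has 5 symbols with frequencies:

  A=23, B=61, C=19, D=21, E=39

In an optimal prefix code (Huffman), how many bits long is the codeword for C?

Repeatedly merge the two smallest:
combine C(19), D(21) → 40
combine A(23), E(39) → 62
combine 40, B(61) → 101
combine 62, 101 → 163
The subtree containing C is merged 3 times, so code length = 3.

3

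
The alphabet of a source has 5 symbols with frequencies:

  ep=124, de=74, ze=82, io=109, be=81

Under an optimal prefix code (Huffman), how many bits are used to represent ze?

2

Huffman merges, smallest pair first:
combine de(74), be(81) → 155
combine ze(82), io(109) → 191
combine ep(124), 155 → 279
combine 191, 279 → 470
ze's leaf is at depth 2, giving a 2-bit codeword.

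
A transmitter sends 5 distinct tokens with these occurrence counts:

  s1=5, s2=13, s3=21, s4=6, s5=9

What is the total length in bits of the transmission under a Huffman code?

Build the Huffman tree bottom-up:
merge s1(5) and s4(6): 11
merge s5(9) and 11: 20
merge s2(13) and 20: 33
merge s3(21) and 33: 54
Each symbol's bit-cost is frequency × depth; summing gives 118 bits (equivalently 11 + 20 + 33 + 54).

118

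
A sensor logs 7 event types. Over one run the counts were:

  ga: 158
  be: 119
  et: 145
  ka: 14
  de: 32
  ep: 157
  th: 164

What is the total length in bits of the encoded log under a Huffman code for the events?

2091

Merge the two smallest weights repeatedly:
ka(14) + de(32) → 46
46 + be(119) → 165
et(145) + ep(157) → 302
ga(158) + th(164) → 322
165 + 302 → 467
322 + 467 → 789
The encoded length is the sum of every internal node's weight: 46 + 165 + 302 + 322 + 467 + 789 = 2091 bits.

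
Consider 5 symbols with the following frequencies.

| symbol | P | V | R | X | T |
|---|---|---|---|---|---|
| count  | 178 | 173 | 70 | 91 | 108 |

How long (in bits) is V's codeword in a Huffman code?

Huffman merges, smallest pair first:
combine R(70), X(91) → 161
combine T(108), 161 → 269
combine V(173), P(178) → 351
combine 269, 351 → 620
V's leaf is at depth 2, giving a 2-bit codeword.

2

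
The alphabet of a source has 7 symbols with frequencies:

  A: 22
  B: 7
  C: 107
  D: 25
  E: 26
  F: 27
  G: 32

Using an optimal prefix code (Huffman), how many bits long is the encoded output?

604

Build the Huffman tree bottom-up:
B(7) + A(22) → 29
D(25) + E(26) → 51
F(27) + 29 → 56
G(32) + 51 → 83
56 + 83 → 139
C(107) + 139 → 246
Each symbol's bit-cost is frequency × depth; summing gives 604 bits (equivalently 29 + 51 + 56 + 83 + 139 + 246).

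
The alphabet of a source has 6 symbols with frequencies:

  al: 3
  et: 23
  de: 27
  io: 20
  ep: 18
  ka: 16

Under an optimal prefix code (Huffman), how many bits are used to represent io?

2

Huffman merges, smallest pair first:
merge al(3) and ka(16): 19
merge ep(18) and 19: 37
merge io(20) and et(23): 43
merge de(27) and 37: 64
merge 43 and 64: 107
The subtree containing io is merged 2 times, so code length = 2.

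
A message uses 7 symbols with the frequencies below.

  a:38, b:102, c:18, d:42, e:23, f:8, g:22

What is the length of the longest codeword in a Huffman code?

4

Merge the two lowest-weight nodes at each step:
merge f(8) and c(18): 26
merge g(22) and e(23): 45
merge 26 and a(38): 64
merge d(42) and 45: 87
merge 64 and 87: 151
merge b(102) and 151: 253
Maximum depth reached is 4.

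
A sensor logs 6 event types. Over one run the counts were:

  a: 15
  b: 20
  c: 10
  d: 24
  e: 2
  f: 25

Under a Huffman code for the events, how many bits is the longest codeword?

4

Merge the two lowest-weight nodes at each step:
combine e(2), c(10) → 12
combine 12, a(15) → 27
combine b(20), d(24) → 44
combine f(25), 27 → 52
combine 44, 52 → 96
Maximum depth reached is 4.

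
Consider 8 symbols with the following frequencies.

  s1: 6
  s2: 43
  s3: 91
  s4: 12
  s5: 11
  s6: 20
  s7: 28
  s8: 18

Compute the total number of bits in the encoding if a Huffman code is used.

589

Build the Huffman tree bottom-up:
merge s1(6) and s5(11): 17
merge s4(12) and 17: 29
merge s8(18) and s6(20): 38
merge s7(28) and 29: 57
merge 38 and s2(43): 81
merge 57 and 81: 138
merge s3(91) and 138: 229
Total encoded bits = sum of merged weights = 17 + 29 + 38 + 57 + 81 + 138 + 229 = 589.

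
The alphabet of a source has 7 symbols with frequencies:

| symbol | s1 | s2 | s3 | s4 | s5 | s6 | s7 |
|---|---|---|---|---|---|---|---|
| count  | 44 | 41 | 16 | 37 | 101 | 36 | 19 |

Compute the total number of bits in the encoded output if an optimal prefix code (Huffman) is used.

Merge the two smallest weights repeatedly:
combine s3(16), s7(19) → 35
combine 35, s6(36) → 71
combine s4(37), s2(41) → 78
combine s1(44), 71 → 115
combine 78, s5(101) → 179
combine 115, 179 → 294
The encoded length is the sum of every internal node's weight: 35 + 71 + 78 + 115 + 179 + 294 = 772 bits.

772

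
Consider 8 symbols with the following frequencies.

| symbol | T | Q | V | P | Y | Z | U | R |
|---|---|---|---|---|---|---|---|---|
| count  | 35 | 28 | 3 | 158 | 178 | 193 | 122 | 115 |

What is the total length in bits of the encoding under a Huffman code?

Greedily combine the two least-frequent nodes:
V(3) + Q(28) → 31
31 + T(35) → 66
66 + R(115) → 181
U(122) + P(158) → 280
Y(178) + 181 → 359
Z(193) + 280 → 473
359 + 473 → 832
Each symbol's bit-cost is frequency × depth; summing gives 2222 bits (equivalently 31 + 66 + 181 + 280 + 359 + 473 + 832).

2222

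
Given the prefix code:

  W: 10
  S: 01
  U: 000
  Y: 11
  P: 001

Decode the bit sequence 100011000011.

WPWUY

Read left to right; each codeword is recognised as soon as it completes (prefix code):
  10→W | 001→P | 10→W | 000→U | 11→Y
Decoded message: WPWUY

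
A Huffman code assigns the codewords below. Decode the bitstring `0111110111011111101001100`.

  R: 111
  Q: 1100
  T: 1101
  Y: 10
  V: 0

Read left to right; each codeword is recognised as soon as it completes (prefix code):
  0→V | 111→R | 1101→T | 1101→T | 111→R | 1101→T | 0→V | 0→V | 1100→Q
Decoded message: VRTTRTVVQ

VRTTRTVVQ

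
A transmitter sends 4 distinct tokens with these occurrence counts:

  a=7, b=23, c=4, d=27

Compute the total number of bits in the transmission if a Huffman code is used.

106

Build the Huffman tree bottom-up:
c(4) + a(7) → 11
11 + b(23) → 34
d(27) + 34 → 61
The encoded length is the sum of every internal node's weight: 11 + 34 + 61 = 106 bits.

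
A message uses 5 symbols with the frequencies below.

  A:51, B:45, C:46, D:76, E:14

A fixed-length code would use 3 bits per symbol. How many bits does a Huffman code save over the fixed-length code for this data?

173

Fixed-length: 3 bits × 232 symbols = 696 bits.
Huffman merges:
E(14) + B(45) → 59
C(46) + A(51) → 97
59 + D(76) → 135
97 + 135 → 232
Huffman total = 59 + 97 + 135 + 232 = 523 bits.
Saving = 696 − 523 = 173 bits.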